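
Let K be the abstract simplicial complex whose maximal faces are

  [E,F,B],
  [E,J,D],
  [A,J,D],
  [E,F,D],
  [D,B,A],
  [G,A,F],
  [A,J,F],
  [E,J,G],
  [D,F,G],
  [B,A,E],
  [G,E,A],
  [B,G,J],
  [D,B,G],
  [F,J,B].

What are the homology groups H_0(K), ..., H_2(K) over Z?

Order the vertices as A < B < D < E < F < G < J. Listing each simplex with vertices in this order, K has dimension 2 with simplices:

  0-simplices (7): A, B, D, E, F, G, J
  1-simplices (21): AB, AD, AE, AF, AG, AJ, BD, BE, BF, BG, BJ, DE, DF, DG, DJ, EF, EG, EJ, FG, FJ, GJ
  2-simplices (14): ABD, ABE, ADJ, AEG, AFG, AFJ, BDG, BEF, BFJ, BGJ, DEF, DEJ, DFG, EGJ

giving chain groups C_0 ≅ Z^7, C_1 ≅ Z^21, C_2 ≅ Z^14.

∂_1: C_1 → C_0 maps an edge to its endpoints' difference, ∂[p,q] = q − p.
As a 7×21 matrix over Z this has rank 6, with invariant factors (1,1,1,1,1,1).

Boundary ∂_2: C_2 → C_1 acts by ∂[p,q,r] = [q,r] − [p,r] + [p,q]. For instance
  ∂BGJ = GJ − BJ + BG,
  ∂AEG = EG − AG + AE.
This gives a 21×14 integer matrix of rank 13; reducing to Smith normal form yields diagonal entries (1,1,1,1,1,1,1,1,1,1,1,1,1).

From H_k ≅ ker(∂_k) / im(∂_{k+1}) we obtain:

  H_0: rank C_0 − rank ∂_1 = 7 − 6 = 1, and the invariant factors of ∂_1 are all 1, so H_0 = Z.
  H_1: rank ker ∂_1 − rank ∂_2 = (21 − 6) − 13 = 2, and the invariant factors of ∂_2 are all 1, so H_1 = Z^2.
  H_2: rank ker ∂_2 − rank ∂_3 = (14 − 13) − 0 = 1, and there is no ∂_3, so H_2 = Z.

H_0 ≅ Z,  H_1 ≅ Z^2,  H_2 ≅ Z.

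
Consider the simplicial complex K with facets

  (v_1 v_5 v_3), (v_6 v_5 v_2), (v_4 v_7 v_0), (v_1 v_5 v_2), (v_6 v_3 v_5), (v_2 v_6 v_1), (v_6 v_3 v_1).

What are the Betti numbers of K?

Fix the vertex order v_0 < v_1 < v_2 < v_3 < v_4 < v_5 < v_6 < v_7 and write every simplex with vertices in increasing order. Then dim K = 2 and the simplices of K are:

  0-simplices (8): [v_0], [v_1], [v_2], [v_3], [v_4], [v_5], [v_6], [v_7]
  1-simplices (12): [v_0,v_4], [v_0,v_7], [v_1,v_2], [v_1,v_3], [v_1,v_5], [v_1,v_6], [v_2,v_5], [v_2,v_6], [v_3,v_5], [v_3,v_6], [v_4,v_7], [v_5,v_6]
  2-simplices (7): [v_0,v_4,v_7], [v_1,v_2,v_5], [v_1,v_2,v_6], [v_1,v_3,v_5], [v_1,v_3,v_6], [v_2,v_5,v_6], [v_3,v_5,v_6]

Hence C_0 ≅ Z^8, C_1 ≅ Z^12, C_2 ≅ Z^7.

The boundary map ∂_1: C_1 → C_0 is given by ∂[p,q] = [q] − [p]. For instance
  ∂[v_1,v_6] = [v_6] − [v_1].
The resulting 8×12 matrix has rank 6, and its Smith normal form has invariant factors (1,1,1,1,1,1).

Boundary ∂_2: C_2 → C_1 maps a triangle to the signed sum of its edges. For instance
  ∂[v_1,v_3,v_6] = [v_3,v_6] − [v_1,v_6] + [v_1,v_3],
  ∂[v_1,v_2,v_5] = [v_2,v_5] − [v_1,v_5] + [v_1,v_2].
As a 12×7 matrix over Z this has rank 6, with invariant factors (1,1,1,1,1,1).

From H_k ≅ ker(∂_k) / im(∂_{k+1}) we obtain:

  H_0: rank C_0 − rank ∂_1 = 8 − 6 = 2, and the invariant factors of ∂_1 are all 1, so H_0 = Z^2.
  H_1: rank ker ∂_1 − rank ∂_2 = (12 − 6) − 6 = 0, and the invariant factors of ∂_2 are all 1, so H_1 = 0.
  H_2: rank ker ∂_2 − rank ∂_3 = (7 − 6) − 0 = 1, and there is no ∂_3, so H_2 = Z.

As a check, the Euler characteristic is 8 − 12 + 7 = 3, which agrees with 2 − 0 + 1 = 3.

Hence the Betti numbers are b_0 = 2, b_1 = 0, b_2 = 1.

b_0 = 2, b_1 = 0, b_2 = 1.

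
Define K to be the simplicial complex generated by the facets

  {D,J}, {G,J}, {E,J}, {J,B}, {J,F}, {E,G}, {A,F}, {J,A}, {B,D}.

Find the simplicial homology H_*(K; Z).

H_0 = Z,  H_1 = Z^3.

Fix the vertex order A < B < D < E < F < G < J and write every simplex with vertices in increasing order. Then dim K = 1 and the simplices of K are:

  0-simplices (7): A, B, D, E, F, G, J
  1-simplices (9): AF, AJ, BD, BJ, DJ, EG, EJ, FJ, GJ

Hence C_0 ≅ Z^7, C_1 ≅ Z^9.

The boundary map ∂_1: C_1 → C_0 sends each edge [p,q] (with p < q) to q − p. For instance
  ∂AJ = J − A.
This gives a 7×9 integer matrix of rank 6; reducing to Smith normal form yields diagonal entries (1,1,1,1,1,1).

Reading off H_k = ker ∂_k / im ∂_{k+1}:

  H_0: rank C_0 − rank ∂_1 = 7 − 6 = 1, and the invariant factors of ∂_1 are all 1, so H_0 = Z.
  H_1: rank ker ∂_1 − rank ∂_2 = (9 − 6) − 0 = 3, and there is no ∂_2, so H_1 = Z^3.

As a check, the Euler characteristic is 7 − 9 = -2, which agrees with 1 − 3 = -2.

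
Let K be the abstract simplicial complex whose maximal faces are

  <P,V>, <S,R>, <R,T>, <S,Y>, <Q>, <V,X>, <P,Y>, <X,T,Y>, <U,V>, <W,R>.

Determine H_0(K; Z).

H_0 ≅ Z^2.

K has 10 vertices, 11 edges, 1 triangle.
rank ∂_0 = 0, rank ∂_1 = 8 ⇒ b_0 = 10 − 0 − 8 = 2; all invariant factors of ∂_1 are 1 so no torsion. So H_0 = Z^2.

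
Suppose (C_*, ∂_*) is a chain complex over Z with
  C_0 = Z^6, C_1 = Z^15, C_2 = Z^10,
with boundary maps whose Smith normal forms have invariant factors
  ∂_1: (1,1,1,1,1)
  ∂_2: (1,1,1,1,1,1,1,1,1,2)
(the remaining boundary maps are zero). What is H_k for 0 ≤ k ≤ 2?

H_0: b_0 = 6 − 0 − 5 = 1; torsion from ∂_1 factors > 1: none. So H_0 = Z.
H_1: b_1 = 15 − 5 − 10 = 0; torsion from ∂_2 factors > 1: [2]. So H_1 = Z_2.
H_2: b_2 = 10 − 10 − 0 = 0; torsion from ∂_3 factors > 1: none. So H_2 = 0.

H_0 = Z,  H_1 = Z_2,  H_2 = 0.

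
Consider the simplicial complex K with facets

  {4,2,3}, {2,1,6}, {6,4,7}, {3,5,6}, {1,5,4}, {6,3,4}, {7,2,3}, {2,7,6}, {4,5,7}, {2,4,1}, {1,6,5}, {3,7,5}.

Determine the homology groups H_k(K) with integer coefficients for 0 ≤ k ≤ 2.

We work with the vertex ordering 1 < 2 < 3 < 4 < 5 < 6 < 7. The simplices of K, each written with vertices in increasing order, are:

  0-simplices (7): [1], [2], [3], [4], [5], [6], [7]
  1-simplices (18): [1,2], [1,4], [1,5], [1,6], [2,3], [2,4], [2,6], [2,7], [3,4], [3,5], [3,6], [3,7], [4,5], [4,6], [4,7], [5,6], [5,7], [6,7]
  2-simplices (12): [1,2,4], [1,2,6], [1,4,5], [1,5,6], [2,3,4], [2,3,7], [2,6,7], [3,4,6], [3,5,6], [3,5,7], [4,5,7], [4,6,7]

Hence C_0 ≅ Z^7, C_1 ≅ Z^18, C_2 ≅ Z^12.

∂_1: C_1 → C_0 maps an edge to its endpoints' difference, ∂[p,q] = q − p. For instance
  ∂[3,5] = [5] − [3].
The 7×18 boundary matrix has rank 6 and Smith normal form diag(1,1,1,1,1,1).

Boundary ∂_2: C_2 → C_1 sends each 2-simplex [p,q,r] to [q,r] − [p,r] + [p,q]. For instance
  ∂[1,5,6] = [5,6] − [1,6] + [1,5],
  ∂[3,4,6] = [4,6] − [3,6] + [3,4].
This gives a 18×12 integer matrix of rank 12; reducing to Smith normal form yields diagonal entries (1,1,1,1,1,1,1,1,1,1,1,2).

From H_k ≅ ker(∂_k) / im(∂_{k+1}) we obtain:

  H_0: rank C_0 − rank ∂_1 = 7 − 6 = 1, and the invariant factors of ∂_1 are all 1, so H_0 ≅ Z.
  H_1: rank ker ∂_1 − rank ∂_2 = (18 − 6) − 12 = 0, and ∂_2 has invariant factor 2 > 1, so H_1 ≅ Z/2.
  H_2: rank ker ∂_2 − rank ∂_3 = (12 − 12) − 0 = 0, and there is no ∂_3, so H_2 ≅ 0.

As a check, the Euler characteristic is 7 − 18 + 12 = 1, which agrees with 1 − 0 + 0 = 1.

H_0 ≅ Z,  H_1 ≅ Z/2,  H_2 = 0.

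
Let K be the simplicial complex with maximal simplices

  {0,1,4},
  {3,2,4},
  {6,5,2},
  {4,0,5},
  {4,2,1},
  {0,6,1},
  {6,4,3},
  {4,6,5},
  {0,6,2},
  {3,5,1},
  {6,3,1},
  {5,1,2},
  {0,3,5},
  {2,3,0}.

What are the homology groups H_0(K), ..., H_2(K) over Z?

H_0 ≅ Z,  H_1 ≅ Z^2,  H_2 ≅ Z.

We work with the vertex ordering 0 < 1 < 2 < 3 < 4 < 5 < 6. The simplices of K, each written with vertices in increasing order, are:

  0-simplices (7): [0], [1], [2], [3], [4], [5], [6]
  1-simplices (21): [0,1], [0,2], [0,3], [0,4], [0,5], [0,6], [1,2], [1,3], [1,4], [1,5], [1,6], [2,3], [2,4], [2,5], [2,6], [3,4], [3,5], [3,6], [4,5], [4,6], [5,6]
  2-simplices (14): [0,1,4], [0,1,6], [0,2,3], [0,2,6], [0,3,5], [0,4,5], [1,2,4], [1,2,5], [1,3,5], [1,3,6], [2,3,4], [2,5,6], [3,4,6], [4,5,6]

so the chain groups are C_0 ≅ Z^7, C_1 ≅ Z^21, C_2 ≅ Z^14.

Boundary ∂_1: C_1 → C_0 sends each edge [p,q] (with p < q) to q − p. For instance
  ∂[0,6] = [6] − [0].
As a 7×21 matrix over Z this has rank 6, with invariant factors (1,1,1,1,1,1).

The boundary map ∂_2: C_2 → C_1 sends each 2-simplex [p,q,r] to [q,r] − [p,r] + [p,q]. For instance
  ∂[1,2,5] = [2,5] − [1,5] + [1,2],
  ∂[0,4,5] = [4,5] − [0,5] + [0,4].
As a 21×14 matrix over Z this has rank 13, with invariant factors (1,1,1,1,1,1,1,1,1,1,1,1,1).

From H_k ≅ ker(∂_k) / im(∂_{k+1}) we obtain:

  H_0: rank C_0 − rank ∂_1 = 7 − 6 = 1, and the invariant factors of ∂_1 are all 1, so H_0 ≅ Z.
  H_1: rank ker ∂_1 − rank ∂_2 = (21 − 6) − 13 = 2, and the invariant factors of ∂_2 are all 1, so H_1 ≅ Z^2.
  H_2: rank ker ∂_2 − rank ∂_3 = (14 − 13) − 0 = 1, and there is no ∂_3, so H_2 ≅ Z.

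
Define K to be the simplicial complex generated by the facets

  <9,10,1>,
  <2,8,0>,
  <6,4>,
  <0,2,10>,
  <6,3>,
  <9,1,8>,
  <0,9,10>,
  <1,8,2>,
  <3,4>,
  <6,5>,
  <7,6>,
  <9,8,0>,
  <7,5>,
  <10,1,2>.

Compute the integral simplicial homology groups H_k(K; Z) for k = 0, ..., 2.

H_0 ≅ Z^2,  H_1 ≅ Z^2,  H_2 ≅ Z.

Fix the vertex order 0 < 1 < 2 < 3 < 4 < 5 < 6 < 7 < 8 < 9 < 10 and write every simplex with vertices in increasing order. Then dim K = 2 and the simplices of K are:

  0-simplices (11): [0], [1], [2], [3], [4], [5], [6], [7], [8], [9], [10]
  1-simplices (18): [0,2], [0,8], [0,9], [0,10], [1,2], [1,8], [1,9], [1,10], [2,8], [2,10], [3,4], [3,6], [4,6], [5,6], [5,7], [6,7], [8,9], [9,10]
  2-simplices (8): [0,2,8], [0,2,10], [0,8,9], [0,9,10], [1,2,8], [1,2,10], [1,8,9], [1,9,10]

Hence C_0 ≅ Z^11, C_1 ≅ Z^18, C_2 ≅ Z^8.

Boundary ∂_1: C_1 → C_0 maps an edge to its endpoints' difference, ∂[p,q] = q − p.
This gives a 11×18 integer matrix of rank 9; reducing to Smith normal form yields diagonal entries (1,1,1,1,1,1,1,1,1).

∂_2: C_2 → C_1 maps a triangle to the signed sum of its edges. For instance
  ∂[1,2,8] = [2,8] − [1,8] + [1,2],
  ∂[0,9,10] = [9,10] − [0,10] + [0,9].
This gives a 18×8 integer matrix of rank 7; reducing to Smith normal form yields diagonal entries (1,1,1,1,1,1,1).

Now H_k = ker ∂_k / im ∂_{k+1}, so:

  H_0: rank C_0 − rank ∂_1 = 11 − 9 = 2, and the invariant factors of ∂_1 are all 1, so H_0 ≅ Z^2.
  H_1: rank ker ∂_1 − rank ∂_2 = (18 − 9) − 7 = 2, and the invariant factors of ∂_2 are all 1, so H_1 ≅ Z^2.
  H_2: rank ker ∂_2 − rank ∂_3 = (8 − 7) − 0 = 1, and there is no ∂_3, so H_2 ≅ Z.

As a check, the Euler characteristic is 11 − 18 + 8 = 1, which agrees with 2 − 2 + 1 = 1.
(K is a triangulation of the disjoint union of a wedge of 2 circles and the 2-sphere S^2.)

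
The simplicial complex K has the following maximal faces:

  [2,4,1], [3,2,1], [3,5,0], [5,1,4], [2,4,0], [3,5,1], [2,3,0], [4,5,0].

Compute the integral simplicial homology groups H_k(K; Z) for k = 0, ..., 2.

K has 6 vertices, 12 edges, 8 triangles.
rank ∂_0 = 0, rank ∂_1 = 5 ⇒ b_0 = 6 − 0 − 5 = 1; all invariant factors of ∂_1 are 1 so no torsion. So H_0 = Z.
rank ∂_1 = 5, rank ∂_2 = 7 ⇒ b_1 = 12 − 5 − 7 = 0; all invariant factors of ∂_2 are 1 so no torsion. So H_1 = 0.
rank ∂_2 = 7, rank ∂_3 = 0 ⇒ b_2 = 8 − 7 − 0 = 1. So H_2 = Z.

H_0 = Z,  H_1 = 0,  H_2 = Z.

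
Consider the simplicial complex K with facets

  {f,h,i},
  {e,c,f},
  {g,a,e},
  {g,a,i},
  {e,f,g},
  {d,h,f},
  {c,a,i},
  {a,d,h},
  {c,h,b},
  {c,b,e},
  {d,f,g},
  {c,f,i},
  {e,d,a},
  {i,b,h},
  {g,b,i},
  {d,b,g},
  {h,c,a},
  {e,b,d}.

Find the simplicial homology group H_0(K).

H_0 ≅ Z.

Take the total order a < b < c < d < e < f < g < h < i on the vertex set. Then K (dimension 2) consists of the simplices:

  0-simplices (9): a, b, c, d, e, f, g, h, i
  1-simplices (27): ac, ad, ae, ag, ah, ai, bc, bd, be, bg, bh, bi, ce, cf, ch, ci, de, df, dg, dh, ef, eg, fg, fh, fi, gi, hi
  2-simplices (18): ach, aci, ade, adh, aeg, agi, bce, bch, bde, bdg, bgi, bhi, cef, cfi, dfg, dfh, efg, fhi

Hence C_0 ≅ Z^9, C_1 ≅ Z^27, C_2 ≅ Z^18.

The boundary map ∂_1: C_1 → C_0 maps an edge to its endpoints' difference, ∂[p,q] = q − p.
As a 9×27 matrix over Z this has rank 8, with invariant factors (1,1,1,1,1,1,1,1).

The boundary map ∂_2: C_2 → C_1 acts by ∂[p,q,r] = [q,r] − [p,r] + [p,q]. For instance
  ∂aci = ci − ai + ac,
  ∂ach = ch − ah + ac.
As a 27×18 matrix over Z this has rank 18, with invariant factors (1,1,1,1,1,1,1,1,1,1,1,1,1,1,1,1,1,2).

From H_k ≅ ker(∂_k) / im(∂_{k+1}) we obtain:

  H_0: rank C_0 − rank ∂_1 = 9 − 8 = 1, and the invariant factors of ∂_1 are all 1, so H_0 = Z.

(K is a triangulation of the Klein bottle.)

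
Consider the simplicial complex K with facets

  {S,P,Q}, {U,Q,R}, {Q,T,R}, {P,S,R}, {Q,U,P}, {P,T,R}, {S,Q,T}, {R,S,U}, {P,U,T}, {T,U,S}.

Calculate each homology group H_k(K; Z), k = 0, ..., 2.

H_0 = Z,  H_1 = Z/2,  H_2 = 0.

K has 6 vertices, 15 edges, 10 triangles.
rank ∂_0 = 0, rank ∂_1 = 5 ⇒ b_0 = 6 − 0 − 5 = 1; all invariant factors of ∂_1 are 1 so no torsion. So H_0 = Z.
rank ∂_1 = 5, rank ∂_2 = 10 ⇒ b_1 = 15 − 5 − 10 = 0; ∂_2 has invariant factor(s) [2] giving torsion. So H_1 = Z/2.
rank ∂_2 = 10, rank ∂_3 = 0 ⇒ b_2 = 10 − 10 − 0 = 0. So H_2 = 0.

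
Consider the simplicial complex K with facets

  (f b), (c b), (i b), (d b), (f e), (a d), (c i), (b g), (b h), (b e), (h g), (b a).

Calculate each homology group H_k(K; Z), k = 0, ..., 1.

We work with the vertex ordering a < b < c < d < e < f < g < h < i. The simplices of K, each written with vertices in increasing order, are:

  0-simplices (9): a, b, c, d, e, f, g, h, i
  1-simplices (12): ab, ad, bc, bd, be, bf, bg, bh, bi, ci, ef, gh

Hence C_0 ≅ Z^9, C_1 ≅ Z^12.

Boundary ∂_1: C_1 → C_0 is given by ∂[p,q] = [q] − [p].
The resulting 9×12 matrix has rank 8, and its Smith normal form has invariant factors (1,1,1,1,1,1,1,1).

From H_k ≅ ker(∂_k) / im(∂_{k+1}) we obtain:

  H_0: rank C_0 − rank ∂_1 = 9 − 8 = 1, and the invariant factors of ∂_1 are all 1, so H_0 = Z.
  H_1: rank ker ∂_1 − rank ∂_2 = (12 − 8) − 0 = 4, and there is no ∂_2, so H_1 = Z^4.

As a check, the Euler characteristic is 9 − 12 = -3, which agrees with 1 − 4 = -3.
(K is a triangulation of a wedge of 4 circles.)

H_0 ≅ Z,  H_1 ≅ Z^4.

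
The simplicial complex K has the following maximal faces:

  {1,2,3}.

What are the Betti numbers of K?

b_0 = 1, b_1 = 0, b_2 = 0.

We work with the vertex ordering 1 < 2 < 3. The simplices of K, each written with vertices in increasing order, are:

  0-simplices (3): [1], [2], [3]
  1-simplices (3): [1,2], [1,3], [2,3]
  2-simplices (1): [1,2,3]

giving chain groups C_0 ≅ Z^3, C_1 ≅ Z^3, C_2 ≅ Z^1.

The boundary map ∂_1: C_1 → C_0 maps an edge to its endpoints' difference, ∂[p,q] = q − p.
The resulting 3×3 matrix has rank 2, and its Smith normal form has invariant factors (1,1).

Boundary ∂_2: C_2 → C_1 acts by ∂[p,q,r] = [q,r] − [p,r] + [p,q]. For instance
  ∂[1,2,3] = [2,3] − [1,3] + [1,2].
This gives a 3×1 integer matrix of rank 1; reducing to Smith normal form yields diagonal entries (1).

Now H_k = ker ∂_k / im ∂_{k+1}, so:

  H_0: rank C_0 − rank ∂_1 = 3 − 2 = 1, and the invariant factors of ∂_1 are all 1, so H_0 ≅ Z.
  H_1: rank ker ∂_1 − rank ∂_2 = (3 − 2) − 1 = 0, and the invariant factors of ∂_2 are all 1, so H_1 ≅ 0.
  H_2: rank ker ∂_2 − rank ∂_3 = (1 − 1) − 0 = 0, and there is no ∂_3, so H_2 ≅ 0.

Hence the Betti numbers are b_0 = 1, b_1 = 0, b_2 = 0.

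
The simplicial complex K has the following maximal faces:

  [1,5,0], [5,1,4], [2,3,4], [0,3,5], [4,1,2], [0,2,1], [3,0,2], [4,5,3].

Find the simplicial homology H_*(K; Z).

H_0 = Z,  H_1 = 0,  H_2 = Z.

K has 6 vertices, 12 edges, 8 triangles.
rank ∂_0 = 0, rank ∂_1 = 5 ⇒ b_0 = 6 − 0 − 5 = 1; all invariant factors of ∂_1 are 1 so no torsion. So H_0 ≅ Z.
rank ∂_1 = 5, rank ∂_2 = 7 ⇒ b_1 = 12 − 5 − 7 = 0; all invariant factors of ∂_2 are 1 so no torsion. So H_1 ≅ 0.
rank ∂_2 = 7, rank ∂_3 = 0 ⇒ b_2 = 8 − 7 − 0 = 1. So H_2 ≅ Z.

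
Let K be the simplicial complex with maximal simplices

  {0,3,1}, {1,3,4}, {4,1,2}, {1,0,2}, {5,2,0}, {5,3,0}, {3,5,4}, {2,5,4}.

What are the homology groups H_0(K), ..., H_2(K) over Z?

We work with the vertex ordering 0 < 1 < 2 < 3 < 4 < 5. The simplices of K, each written with vertices in increasing order, are:

  0-simplices (6): [0], [1], [2], [3], [4], [5]
  1-simplices (12): [0,1], [0,2], [0,3], [0,5], [1,2], [1,3], [1,4], [2,4], [2,5], [3,4], [3,5], [4,5]
  2-simplices (8): [0,1,2], [0,1,3], [0,2,5], [0,3,5], [1,2,4], [1,3,4], [2,4,5], [3,4,5]

so the chain groups are C_0 ≅ Z^6, C_1 ≅ Z^12, C_2 ≅ Z^8.

Boundary ∂_1: C_1 → C_0 sends each edge [p,q] (with p < q) to q − p.
This gives a 6×12 integer matrix of rank 5; reducing to Smith normal form yields diagonal entries (1,1,1,1,1).

Boundary ∂_2: C_2 → C_1 maps a triangle to the signed sum of its edges. For instance
  ∂[1,2,4] = [2,4] − [1,4] + [1,2],
  ∂[0,2,5] = [2,5] − [0,5] + [0,2].
The 12×8 boundary matrix has rank 7 and Smith normal form diag(1,1,1,1,1,1,1).

From H_k ≅ ker(∂_k) / im(∂_{k+1}) we obtain:

  H_0: rank C_0 − rank ∂_1 = 6 − 5 = 1, and the invariant factors of ∂_1 are all 1, so H_0 ≅ Z.
  H_1: rank ker ∂_1 − rank ∂_2 = (12 − 5) − 7 = 0, and the invariant factors of ∂_2 are all 1, so H_1 ≅ 0.
  H_2: rank ker ∂_2 − rank ∂_3 = (8 − 7) − 0 = 1, and there is no ∂_3, so H_2 ≅ Z.

H_0 = Z,  H_1 = 0,  H_2 = Z.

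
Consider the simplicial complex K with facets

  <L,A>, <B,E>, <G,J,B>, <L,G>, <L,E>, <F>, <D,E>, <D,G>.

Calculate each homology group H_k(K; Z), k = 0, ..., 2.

H_0 ≅ Z^2,  H_1 ≅ Z^2,  H_2 = 0.

K has 8 vertices, 9 edges, 1 triangle.
rank ∂_0 = 0, rank ∂_1 = 6 ⇒ b_0 = 8 − 0 − 6 = 2; all invariant factors of ∂_1 are 1 so no torsion. So H_0 = Z^2.
rank ∂_1 = 6, rank ∂_2 = 1 ⇒ b_1 = 9 − 6 − 1 = 2; all invariant factors of ∂_2 are 1 so no torsion. So H_1 = Z^2.
rank ∂_2 = 1, rank ∂_3 = 0 ⇒ b_2 = 1 − 1 − 0 = 0. So H_2 = 0.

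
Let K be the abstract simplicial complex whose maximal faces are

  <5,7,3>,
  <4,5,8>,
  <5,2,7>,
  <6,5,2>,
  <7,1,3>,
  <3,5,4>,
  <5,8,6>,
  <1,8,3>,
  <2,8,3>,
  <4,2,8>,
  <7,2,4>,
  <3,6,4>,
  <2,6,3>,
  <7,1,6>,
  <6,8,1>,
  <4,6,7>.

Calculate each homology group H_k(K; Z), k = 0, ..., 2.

Order the vertices as 1 < 2 < 3 < 4 < 5 < 6 < 7 < 8. Listing each simplex with vertices in this order, K has dimension 2 with simplices:

  0-simplices (8): [1], [2], [3], [4], [5], [6], [7], [8]
  1-simplices (24): (24 of them)
  2-simplices (16): [1,3,7], [1,3,8], [1,6,7], [1,6,8], [2,3,6], [2,3,8], [2,4,7], [2,4,8], [2,5,6], [2,5,7], [3,4,5], [3,4,6], [3,5,7], [4,5,8], [4,6,7], [5,6,8]

Hence C_0 ≅ Z^8, C_1 ≅ Z^24, C_2 ≅ Z^16.

Boundary ∂_1: C_1 → C_0 is given by ∂[p,q] = [q] − [p]. For instance
  ∂[6,8] = [8] − [6].
The 8×24 boundary matrix has rank 7 and Smith normal form diag(1,1,1,1,1,1,1).

Boundary ∂_2: C_2 → C_1 maps a triangle to the signed sum of its edges. For instance
  ∂[1,6,7] = [6,7] − [1,7] + [1,6],
  ∂[3,4,5] = [4,5] − [3,5] + [3,4].
The resulting 24×16 matrix has rank 15, and its Smith normal form has invariant factors (1,1,1,1,1,1,1,1,1,1,1,1,1,1,1).

Computing H_k = (kernel of ∂_k) / (image of ∂_{k+1}):

  H_0: rank C_0 − rank ∂_1 = 8 − 7 = 1, and the invariant factors of ∂_1 are all 1, so H_0 = Z.
  H_1: rank ker ∂_1 − rank ∂_2 = (24 − 7) − 15 = 2, and the invariant factors of ∂_2 are all 1, so H_1 = Z^2.
  H_2: rank ker ∂_2 − rank ∂_3 = (16 − 15) − 0 = 1, and there is no ∂_3, so H_2 = Z.

H_0 = Z,  H_1 = Z^2,  H_2 = Z.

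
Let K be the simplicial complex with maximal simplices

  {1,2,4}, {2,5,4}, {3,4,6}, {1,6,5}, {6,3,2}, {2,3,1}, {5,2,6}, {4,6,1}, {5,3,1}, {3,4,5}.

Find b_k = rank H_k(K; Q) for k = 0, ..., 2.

b_0 = 1, b_1 = 0, b_2 = 0.

Order the vertices as 1 < 2 < 3 < 4 < 5 < 6. Listing each simplex with vertices in this order, K has dimension 2 with simplices:

  0-simplices (6): [1], [2], [3], [4], [5], [6]
  1-simplices (15): [1,2], [1,3], [1,4], [1,5], [1,6], [2,3], [2,4], [2,5], [2,6], [3,4], [3,5], [3,6], [4,5], [4,6], [5,6]
  2-simplices (10): [1,2,3], [1,2,4], [1,3,5], [1,4,6], [1,5,6], [2,3,6], [2,4,5], [2,5,6], [3,4,5], [3,4,6]

Hence C_0 ≅ Z^6, C_1 ≅ Z^15, C_2 ≅ Z^10.

∂_1: C_1 → C_0 is given by ∂[p,q] = [q] − [p].
The resulting 6×15 matrix has rank 5, and its Smith normal form has invariant factors (1,1,1,1,1).

The boundary map ∂_2: C_2 → C_1 maps a triangle to the signed sum of its edges. For instance
  ∂[2,5,6] = [5,6] − [2,6] + [2,5],
  ∂[2,3,6] = [3,6] − [2,6] + [2,3].
This gives a 15×10 integer matrix of rank 10; reducing to Smith normal form yields diagonal entries (1,1,1,1,1,1,1,1,1,2).

Computing H_k = (kernel of ∂_k) / (image of ∂_{k+1}):

  H_0: rank C_0 − rank ∂_1 = 6 − 5 = 1, and the invariant factors of ∂_1 are all 1, so H_0 = Z.
  H_1: rank ker ∂_1 − rank ∂_2 = (15 − 5) − 10 = 0, and ∂_2 has invariant factor 2 > 1, so H_1 = Z/2Z.
  H_2: rank ker ∂_2 − rank ∂_3 = (10 − 10) − 0 = 0, and there is no ∂_3, so H_2 = 0.

(K is a triangulation of the real projective plane RP^2.)

Hence the Betti numbers are b_0 = 1, b_1 = 0, b_2 = 0.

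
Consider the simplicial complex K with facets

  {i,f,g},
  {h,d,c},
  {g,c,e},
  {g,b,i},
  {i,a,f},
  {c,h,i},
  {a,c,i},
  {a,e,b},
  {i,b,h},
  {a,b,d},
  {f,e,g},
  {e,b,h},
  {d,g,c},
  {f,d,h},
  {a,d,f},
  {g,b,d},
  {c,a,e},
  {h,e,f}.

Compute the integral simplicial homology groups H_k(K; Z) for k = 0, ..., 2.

K has 9 vertices, 27 edges, 18 triangles.
rank ∂_0 = 0, rank ∂_1 = 8 ⇒ b_0 = 9 − 0 − 8 = 1; all invariant factors of ∂_1 are 1 so no torsion. So H_0 ≅ Z.
rank ∂_1 = 8, rank ∂_2 = 17 ⇒ b_1 = 27 − 8 − 17 = 2; all invariant factors of ∂_2 are 1 so no torsion. So H_1 ≅ Z^2.
rank ∂_2 = 17, rank ∂_3 = 0 ⇒ b_2 = 18 − 17 − 0 = 1. So H_2 ≅ Z.

H_0 ≅ Z,  H_1 ≅ Z^2,  H_2 ≅ Z.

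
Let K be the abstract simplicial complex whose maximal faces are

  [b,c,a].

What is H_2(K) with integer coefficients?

We work with the vertex ordering a < b < c. The simplices of K, each written with vertices in increasing order, are:

  0-simplices (3): a, b, c
  1-simplices (3): ab, ac, bc
  2-simplices (1): abc

so the chain groups are C_0 ≅ Z^3, C_1 ≅ Z^3, C_2 ≅ Z^1.

∂_1: C_1 → C_0 is given by ∂[p,q] = [q] − [p]. For instance
  ∂bc = c − b.
This gives a 3×3 integer matrix of rank 2; reducing to Smith normal form yields diagonal entries (1,1).

The boundary map ∂_2: C_2 → C_1 sends each 2-simplex [p,q,r] to [q,r] − [p,r] + [p,q]. For instance
  ∂abc = bc − ac + ab.
As a 3×1 matrix over Z this has rank 1, with invariant factors (1).

From H_k ≅ ker(∂_k) / im(∂_{k+1}) we obtain:

  H_2: rank ker ∂_2 − rank ∂_3 = (1 − 1) − 0 = 0, and there is no ∂_3, so H_2 ≅ 0.

H_2 = 0.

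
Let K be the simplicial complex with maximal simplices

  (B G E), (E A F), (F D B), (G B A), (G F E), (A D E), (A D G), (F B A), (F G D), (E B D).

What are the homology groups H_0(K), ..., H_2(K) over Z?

H_0 = Z,  H_1 = Z/2,  H_2 = 0.

Fix the vertex order A < B < D < E < F < G and write every simplex with vertices in increasing order. Then dim K = 2 and the simplices of K are:

  0-simplices (6): A, B, D, E, F, G
  1-simplices (15): AB, AD, AE, AF, AG, BD, BE, BF, BG, DE, DF, DG, EF, EG, FG
  2-simplices (10): ABF, ABG, ADE, ADG, AEF, BDE, BDF, BEG, DFG, EFG

Hence C_0 ≅ Z^6, C_1 ≅ Z^15, C_2 ≅ Z^10.

∂_1: C_1 → C_0 is given by ∂[p,q] = [q] − [p]. For instance
  ∂AD = D − A.
This gives a 6×15 integer matrix of rank 5; reducing to Smith normal form yields diagonal entries (1,1,1,1,1).

The boundary map ∂_2: C_2 → C_1 acts by ∂[p,q,r] = [q,r] − [p,r] + [p,q]. For instance
  ∂ADE = DE − AE + AD,
  ∂BEG = EG − BG + BE.
As a 15×10 matrix over Z this has rank 10, with invariant factors (1,1,1,1,1,1,1,1,1,2).

Reading off H_k = ker ∂_k / im ∂_{k+1}:

  H_0: rank C_0 − rank ∂_1 = 6 − 5 = 1, and the invariant factors of ∂_1 are all 1, so H_0 = Z.
  H_1: rank ker ∂_1 − rank ∂_2 = (15 − 5) − 10 = 0, and ∂_2 has invariant factor 2 > 1, so H_1 = Z/2.
  H_2: rank ker ∂_2 − rank ∂_3 = (10 − 10) − 0 = 0, and there is no ∂_3, so H_2 = 0.

As a check, the Euler characteristic is 6 − 15 + 10 = 1, which agrees with 1 − 0 + 0 = 1.
(K is a triangulation of the real projective plane RP^2.)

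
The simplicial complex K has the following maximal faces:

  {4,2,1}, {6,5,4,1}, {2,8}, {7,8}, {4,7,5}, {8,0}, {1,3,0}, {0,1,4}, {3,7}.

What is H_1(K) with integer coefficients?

H_1 ≅ Z^3.

Order the vertices as 0 < 1 < 2 < 3 < 4 < 5 < 6 < 7 < 8. Listing each simplex with vertices in this order, K has dimension 3 with simplices:

  0-simplices (9): [0], [1], [2], [3], [4], [5], [6], [7], [8]
  1-simplices (18): [0,1], [0,3], [0,4], [0,8], [1,2], [1,3], [1,4], [1,5], [1,6], [2,4], [2,8], [3,7], [4,5], [4,6], [4,7], [5,6], [5,7], [7,8]
  2-simplices (8): [0,1,3], [0,1,4], [1,2,4], [1,4,5], [1,4,6], [1,5,6], [4,5,6], [4,5,7]
  3-simplices (1): [1,4,5,6]

giving chain groups C_0 ≅ Z^9, C_1 ≅ Z^18, C_2 ≅ Z^8, C_3 ≅ Z^1.

Boundary ∂_1: C_1 → C_0 sends each edge [p,q] (with p < q) to q − p. For instance
  ∂[0,3] = [3] − [0].
This gives a 9×18 integer matrix of rank 8; reducing to Smith normal form yields diagonal entries (1,1,1,1,1,1,1,1).

Boundary ∂_2: C_2 → C_1 sends each 2-simplex [p,q,r] to [q,r] − [p,r] + [p,q]. For instance
  ∂[1,5,6] = [5,6] − [1,6] + [1,5],
  ∂[4,5,6] = [5,6] − [4,6] + [4,5].
As a 18×8 matrix over Z this has rank 7, with invariant factors (1,1,1,1,1,1,1).

The boundary map ∂_3: C_3 → C_2 sends each 3-simplex σ to the alternating sum Σ_i (−1)^i (σ with its i-th vertex removed). For instance
  ∂[1,4,5,6] = [4,5,6] − [1,5,6] + [1,4,6] − [1,4,5].
This gives a 8×1 integer matrix of rank 1; reducing to Smith normal form yields diagonal entries (1).

Now H_k = ker ∂_k / im ∂_{k+1}, so:

  H_1: rank ker ∂_1 − rank ∂_2 = (18 − 8) − 7 = 3, and the invariant factors of ∂_2 are all 1, so H_1 ≅ Z^3.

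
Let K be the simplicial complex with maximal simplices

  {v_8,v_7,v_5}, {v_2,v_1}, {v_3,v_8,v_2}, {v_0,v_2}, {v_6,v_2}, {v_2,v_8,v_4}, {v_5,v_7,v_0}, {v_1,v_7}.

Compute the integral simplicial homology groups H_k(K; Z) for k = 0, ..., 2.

H_0 ≅ Z,  H_1 ≅ Z^2,  H_2 = 0.

We work with the vertex ordering v_0 < v_1 < v_2 < v_3 < v_4 < v_5 < v_6 < v_7 < v_8. The simplices of K, each written with vertices in increasing order, are:

  0-simplices (9): [v_0], [v_1], [v_2], [v_3], [v_4], [v_5], [v_6], [v_7], [v_8]
  1-simplices (14): [v_0,v_2], [v_0,v_5], [v_0,v_7], [v_1,v_2], [v_1,v_7], [v_2,v_3], [v_2,v_4], [v_2,v_6], [v_2,v_8], [v_3,v_8], [v_4,v_8], [v_5,v_7], [v_5,v_8], [v_7,v_8]
  2-simplices (4): [v_0,v_5,v_7], [v_2,v_3,v_8], [v_2,v_4,v_8], [v_5,v_7,v_8]

giving chain groups C_0 ≅ Z^9, C_1 ≅ Z^14, C_2 ≅ Z^4.

∂_1: C_1 → C_0 maps an edge to its endpoints' difference, ∂[p,q] = q − p. For instance
  ∂[v_2,v_8] = [v_8] − [v_2].
The 9×14 boundary matrix has rank 8 and Smith normal form diag(1,1,1,1,1,1,1,1).

The boundary map ∂_2: C_2 → C_1 sends each 2-simplex [p,q,r] to [q,r] − [p,r] + [p,q]. For instance
  ∂[v_2,v_3,v_8] = [v_3,v_8] − [v_2,v_8] + [v_2,v_3],
  ∂[v_5,v_7,v_8] = [v_7,v_8] − [v_5,v_8] + [v_5,v_7].
This gives a 14×4 integer matrix of rank 4; reducing to Smith normal form yields diagonal entries (1,1,1,1).

From H_k ≅ ker(∂_k) / im(∂_{k+1}) we obtain:

  H_0: rank C_0 − rank ∂_1 = 9 − 8 = 1, and the invariant factors of ∂_1 are all 1, so H_0 = Z.
  H_1: rank ker ∂_1 − rank ∂_2 = (14 − 8) − 4 = 2, and the invariant factors of ∂_2 are all 1, so H_1 = Z^2.
  H_2: rank ker ∂_2 − rank ∂_3 = (4 − 4) − 0 = 0, and there is no ∂_3, so H_2 = 0.

As a check, the Euler characteristic is 9 − 14 + 4 = -1, which agrees with 1 − 2 + 0 = -1.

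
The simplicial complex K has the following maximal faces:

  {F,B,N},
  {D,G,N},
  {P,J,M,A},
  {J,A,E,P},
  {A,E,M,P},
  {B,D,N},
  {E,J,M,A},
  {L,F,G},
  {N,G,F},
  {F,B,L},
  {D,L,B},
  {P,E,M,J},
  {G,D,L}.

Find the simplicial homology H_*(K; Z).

H_0 = Z^2,  H_1 = 0,  H_2 = Z,  H_3 = Z.

Take the total order A < B < D < E < F < G < J < L < M < N < P on the vertex set. Then K (dimension 3) consists of the simplices:

  0-simplices (11): A, B, D, E, F, G, J, L, M, N, P
  1-simplices (22): AE, AJ, AM, AP, BD, BF, BL, BN, DG, DL, DN, EJ, EM, EP, FG, FL, FN, GL, GN, JM, JP, MP
  2-simplices (18): AEJ, AEM, AEP, AJM, AJP, AMP, BDL, BDN, BFL, BFN, DGL, DGN, EJM, EJP, EMP, FGL, FGN, JMP
  3-simplices (5): AEJM, AEJP, AEMP, AJMP, EJMP

Hence C_0 ≅ Z^11, C_1 ≅ Z^22, C_2 ≅ Z^18, C_3 ≅ Z^5.

∂_1: C_1 → C_0 maps an edge to its endpoints' difference, ∂[p,q] = q − p.
The 11×22 boundary matrix has rank 9 and Smith normal form diag(1,1,1,1,1,1,1,1,1).

Boundary ∂_2: C_2 → C_1 acts by ∂[p,q,r] = [q,r] − [p,r] + [p,q]. For instance
  ∂EJM = JM − EM + EJ,
  ∂EJP = JP − EP + EJ.
As a 22×18 matrix over Z this has rank 13, with invariant factors (1,1,1,1,1,1,1,1,1,1,1,1,1).

∂_3: C_3 → C_2 sends each 3-simplex σ to the alternating sum Σ_i (−1)^i (σ with its i-th vertex removed). For instance
  ∂AEJP = EJP − AJP + AEP − AEJ,
  ∂AEMP = EMP − AMP + AEP − AEM.
As a 18×5 matrix over Z this has rank 4, with invariant factors (1,1,1,1).

From H_k ≅ ker(∂_k) / im(∂_{k+1}) we obtain:

  H_0: rank C_0 − rank ∂_1 = 11 − 9 = 2, and the invariant factors of ∂_1 are all 1, so H_0 ≅ Z^2.
  H_1: rank ker ∂_1 − rank ∂_2 = (22 − 9) − 13 = 0, and the invariant factors of ∂_2 are all 1, so H_1 ≅ 0.
  H_2: rank ker ∂_2 − rank ∂_3 = (18 − 13) − 4 = 1, and the invariant factors of ∂_3 are all 1, so H_2 ≅ Z.
  H_3: rank ker ∂_3 − rank ∂_4 = (5 − 4) − 0 = 1, and there is no ∂_4, so H_3 ≅ Z.

As a check, the Euler characteristic is 11 − 22 + 18 − 5 = 2, which agrees with 2 − 0 + 1 − 1 = 2.
(K is a triangulation of the disjoint union of the 2-sphere S^2 and the 3-sphere S^3.)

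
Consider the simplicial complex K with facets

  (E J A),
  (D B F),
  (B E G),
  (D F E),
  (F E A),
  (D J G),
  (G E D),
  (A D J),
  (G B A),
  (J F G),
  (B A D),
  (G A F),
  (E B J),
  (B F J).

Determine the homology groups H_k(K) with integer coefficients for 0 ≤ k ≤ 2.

H_0 = Z,  H_1 = Z^2,  H_2 = Z.

Fix the vertex order A < B < D < E < F < G < J and write every simplex with vertices in increasing order. Then dim K = 2 and the simplices of K are:

  0-simplices (7): A, B, D, E, F, G, J
  1-simplices (21): AB, AD, AE, AF, AG, AJ, BD, BE, BF, BG, BJ, DE, DF, DG, DJ, EF, EG, EJ, FG, FJ, GJ
  2-simplices (14): ABD, ABG, ADJ, AEF, AEJ, AFG, BDF, BEG, BEJ, BFJ, DEF, DEG, DGJ, FGJ

Hence C_0 ≅ Z^7, C_1 ≅ Z^21, C_2 ≅ Z^14.

∂_1: C_1 → C_0 sends each edge [p,q] (with p < q) to q − p. For instance
  ∂BE = E − B.
The 7×21 boundary matrix has rank 6 and Smith normal form diag(1,1,1,1,1,1).

∂_2: C_2 → C_1 acts by ∂[p,q,r] = [q,r] − [p,r] + [p,q]. For instance
  ∂DGJ = GJ − DJ + DG,
  ∂DEF = EF − DF + DE.
The 21×14 boundary matrix has rank 13 and Smith normal form diag(1,1,1,1,1,1,1,1,1,1,1,1,1).

Reading off H_k = ker ∂_k / im ∂_{k+1}:

  H_0: rank C_0 − rank ∂_1 = 7 − 6 = 1, and the invariant factors of ∂_1 are all 1, so H_0 = Z.
  H_1: rank ker ∂_1 − rank ∂_2 = (21 − 6) − 13 = 2, and the invariant factors of ∂_2 are all 1, so H_1 = Z^2.
  H_2: rank ker ∂_2 − rank ∂_3 = (14 − 13) − 0 = 1, and there is no ∂_3, so H_2 = Z.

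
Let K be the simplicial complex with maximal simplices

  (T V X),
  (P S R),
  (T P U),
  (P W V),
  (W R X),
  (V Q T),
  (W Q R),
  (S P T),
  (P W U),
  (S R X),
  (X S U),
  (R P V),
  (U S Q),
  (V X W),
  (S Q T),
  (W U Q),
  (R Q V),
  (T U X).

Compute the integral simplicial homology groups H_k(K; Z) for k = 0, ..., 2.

We work with the vertex ordering P < Q < R < S < T < U < V < W < X. The simplices of K, each written with vertices in increasing order, are:

  0-simplices (9): P, Q, R, S, T, U, V, W, X
  1-simplices (27): PR, PS, PT, PU, PV, PW, QR, QS, QT, QU, QV, QW, RS, RV, RW, RX, ST, SU, SX, TU, TV, TX, UW, UX, VW, VX, WX
  2-simplices (18): PRS, PRV, PST, PTU, PUW, PVW, QRV, QRW, QST, QSU, QTV, QUW, RSX, RWX, SUX, TUX, TVX, VWX

giving chain groups C_0 ≅ Z^9, C_1 ≅ Z^27, C_2 ≅ Z^18.

The boundary map ∂_1: C_1 → C_0 is given by ∂[p,q] = [q] − [p].
The resulting 9×27 matrix has rank 8, and its Smith normal form has invariant factors (1,1,1,1,1,1,1,1).

∂_2: C_2 → C_1 sends each 2-simplex [p,q,r] to [q,r] − [p,r] + [p,q]. For instance
  ∂QST = ST − QT + QS,
  ∂QSU = SU − QU + QS.
The 27×18 boundary matrix has rank 18 and Smith normal form diag(1,1,1,1,1,1,1,1,1,1,1,1,1,1,1,1,1,2).

Computing H_k = (kernel of ∂_k) / (image of ∂_{k+1}):

  H_0: rank C_0 − rank ∂_1 = 9 − 8 = 1, and the invariant factors of ∂_1 are all 1, so H_0 = Z.
  H_1: rank ker ∂_1 − rank ∂_2 = (27 − 8) − 18 = 1, and ∂_2 has invariant factor 2 > 1, so H_1 = Z ⊕ Z/2Z.
  H_2: rank ker ∂_2 − rank ∂_3 = (18 − 18) − 0 = 0, and there is no ∂_3, so H_2 = 0.

As a check, the Euler characteristic is 9 − 27 + 18 = 0, which agrees with 1 − 1 + 0 = 0.

H_0 = Z,  H_1 = Z ⊕ Z/2Z,  H_2 = 0.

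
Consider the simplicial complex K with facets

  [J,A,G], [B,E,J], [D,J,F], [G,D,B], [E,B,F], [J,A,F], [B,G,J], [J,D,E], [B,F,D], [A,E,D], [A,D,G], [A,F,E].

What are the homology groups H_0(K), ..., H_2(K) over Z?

H_0 = Z,  H_1 = Z/2,  H_2 = 0.

Fix the vertex order A < B < D < E < F < G < J and write every simplex with vertices in increasing order. Then dim K = 2 and the simplices of K are:

  0-simplices (7): A, B, D, E, F, G, J
  1-simplices (18): AD, AE, AF, AG, AJ, BD, BE, BF, BG, BJ, DE, DF, DG, DJ, EF, EJ, FJ, GJ
  2-simplices (12): ADE, ADG, AEF, AFJ, AGJ, BDF, BDG, BEF, BEJ, BGJ, DEJ, DFJ

so the chain groups are C_0 ≅ Z^7, C_1 ≅ Z^18, C_2 ≅ Z^12.

∂_1: C_1 → C_0 is given by ∂[p,q] = [q] − [p]. For instance
  ∂BJ = J − B.
As a 7×18 matrix over Z this has rank 6, with invariant factors (1,1,1,1,1,1).

The boundary map ∂_2: C_2 → C_1 acts by ∂[p,q,r] = [q,r] − [p,r] + [p,q]. For instance
  ∂ADE = DE − AE + AD,
  ∂BEJ = EJ − BJ + BE.
The resulting 18×12 matrix has rank 12, and its Smith normal form has invariant factors (1,1,1,1,1,1,1,1,1,1,1,2).

Computing H_k = (kernel of ∂_k) / (image of ∂_{k+1}):

  H_0: rank C_0 − rank ∂_1 = 7 − 6 = 1, and the invariant factors of ∂_1 are all 1, so H_0 ≅ Z.
  H_1: rank ker ∂_1 − rank ∂_2 = (18 − 6) − 12 = 0, and ∂_2 has invariant factor 2 > 1, so H_1 ≅ Z/2.
  H_2: rank ker ∂_2 − rank ∂_3 = (12 − 12) − 0 = 0, and there is no ∂_3, so H_2 ≅ 0.

(K is a triangulation of the real projective plane RP^2.)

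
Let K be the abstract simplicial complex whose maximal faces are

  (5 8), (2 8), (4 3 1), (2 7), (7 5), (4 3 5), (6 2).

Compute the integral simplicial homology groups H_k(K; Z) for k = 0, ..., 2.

H_0 ≅ Z,  H_1 ≅ Z,  H_2 = 0.

K has 8 vertices, 10 edges, 2 triangles.
rank ∂_0 = 0, rank ∂_1 = 7 ⇒ b_0 = 8 − 0 − 7 = 1; all invariant factors of ∂_1 are 1 so no torsion. So H_0 = Z.
rank ∂_1 = 7, rank ∂_2 = 2 ⇒ b_1 = 10 − 7 − 2 = 1; all invariant factors of ∂_2 are 1 so no torsion. So H_1 = Z.
rank ∂_2 = 2, rank ∂_3 = 0 ⇒ b_2 = 2 − 2 − 0 = 0. So H_2 = 0.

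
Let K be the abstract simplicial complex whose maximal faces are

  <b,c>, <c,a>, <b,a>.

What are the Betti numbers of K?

Fix the vertex order a < b < c and write every simplex with vertices in increasing order. Then dim K = 1 and the simplices of K are:

  0-simplices (3): a, b, c
  1-simplices (3): ab, ac, bc

so the chain groups are C_0 ≅ Z^3, C_1 ≅ Z^3.

Boundary ∂_1: C_1 → C_0 sends each edge [p,q] (with p < q) to q − p.
The resulting 3×3 matrix has rank 2, and its Smith normal form has invariant factors (1,1).

Computing H_k = (kernel of ∂_k) / (image of ∂_{k+1}):

  H_0: rank C_0 − rank ∂_1 = 3 − 2 = 1, and the invariant factors of ∂_1 are all 1, so H_0 ≅ Z.
  H_1: rank ker ∂_1 − rank ∂_2 = (3 − 2) − 0 = 1, and there is no ∂_2, so H_1 ≅ Z.

Hence the Betti numbers are b_0 = 1, b_1 = 1.

b_0 = 1, b_1 = 1.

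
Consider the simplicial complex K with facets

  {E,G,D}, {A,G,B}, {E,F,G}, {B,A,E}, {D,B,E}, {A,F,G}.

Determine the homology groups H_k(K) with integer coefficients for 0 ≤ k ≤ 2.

Take the total order A < B < D < E < F < G on the vertex set. Then K (dimension 2) consists of the simplices:

  0-simplices (6): A, B, D, E, F, G
  1-simplices (12): AB, AE, AF, AG, BD, BE, BG, DE, DG, EF, EG, FG
  2-simplices (6): ABE, ABG, AFG, BDE, DEG, EFG

Hence C_0 ≅ Z^6, C_1 ≅ Z^12, C_2 ≅ Z^6.

Boundary ∂_1: C_1 → C_0 sends each edge [p,q] (with p < q) to q − p. For instance
  ∂AF = F − A.
This gives a 6×12 integer matrix of rank 5; reducing to Smith normal form yields diagonal entries (1,1,1,1,1).

∂_2: C_2 → C_1 maps a triangle to the signed sum of its edges. For instance
  ∂ABE = BE − AE + AB,
  ∂DEG = EG − DG + DE.
The 12×6 boundary matrix has rank 6 and Smith normal form diag(1,1,1,1,1,1).

Computing H_k = (kernel of ∂_k) / (image of ∂_{k+1}):

  H_0: rank C_0 − rank ∂_1 = 6 − 5 = 1, and the invariant factors of ∂_1 are all 1, so H_0 ≅ Z.
  H_1: rank ker ∂_1 − rank ∂_2 = (12 − 5) − 6 = 1, and the invariant factors of ∂_2 are all 1, so H_1 ≅ Z.
  H_2: rank ker ∂_2 − rank ∂_3 = (6 − 6) − 0 = 0, and there is no ∂_3, so H_2 ≅ 0.

As a check, the Euler characteristic is 6 − 12 + 6 = 0, which agrees with 1 − 1 + 0 = 0.

H_0 = Z,  H_1 = Z,  H_2 = 0.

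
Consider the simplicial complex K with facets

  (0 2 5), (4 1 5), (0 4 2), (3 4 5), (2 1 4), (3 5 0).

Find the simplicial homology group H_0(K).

K has 6 vertices, 12 edges, 6 triangles.
rank ∂_0 = 0, rank ∂_1 = 5 ⇒ b_0 = 6 − 0 − 5 = 1; all invariant factors of ∂_1 are 1 so no torsion. So H_0 = Z.

H_0 = Z.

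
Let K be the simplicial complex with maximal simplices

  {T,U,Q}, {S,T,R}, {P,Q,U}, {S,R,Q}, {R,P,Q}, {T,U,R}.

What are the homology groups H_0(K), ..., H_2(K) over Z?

Take the total order P < Q < R < S < T < U on the vertex set. Then K (dimension 2) consists of the simplices:

  0-simplices (6): P, Q, R, S, T, U
  1-simplices (12): PQ, PR, PU, QR, QS, QT, QU, RS, RT, RU, ST, TU
  2-simplices (6): PQR, PQU, QRS, QTU, RST, RTU

so the chain groups are C_0 ≅ Z^6, C_1 ≅ Z^12, C_2 ≅ Z^6.

∂_1: C_1 → C_0 maps an edge to its endpoints' difference, ∂[p,q] = q − p.
As a 6×12 matrix over Z this has rank 5, with invariant factors (1,1,1,1,1).

The boundary map ∂_2: C_2 → C_1 sends each 2-simplex [p,q,r] to [q,r] − [p,r] + [p,q]. For instance
  ∂RTU = TU − RU + RT,
  ∂QTU = TU − QU + QT.
The resulting 12×6 matrix has rank 6, and its Smith normal form has invariant factors (1,1,1,1,1,1).

Reading off H_k = ker ∂_k / im ∂_{k+1}:

  H_0: rank C_0 − rank ∂_1 = 6 − 5 = 1, and the invariant factors of ∂_1 are all 1, so H_0 = Z.
  H_1: rank ker ∂_1 − rank ∂_2 = (12 − 5) − 6 = 1, and the invariant factors of ∂_2 are all 1, so H_1 = Z.
  H_2: rank ker ∂_2 − rank ∂_3 = (6 − 6) − 0 = 0, and there is no ∂_3, so H_2 = 0.

H_0 = Z,  H_1 = Z,  H_2 = 0.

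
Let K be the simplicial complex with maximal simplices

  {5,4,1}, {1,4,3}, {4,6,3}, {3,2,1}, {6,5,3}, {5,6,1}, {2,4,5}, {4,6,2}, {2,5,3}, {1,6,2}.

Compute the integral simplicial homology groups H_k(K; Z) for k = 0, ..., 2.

H_0 ≅ Z,  H_1 ≅ Z/2,  H_2 = 0.

We work with the vertex ordering 1 < 2 < 3 < 4 < 5 < 6. The simplices of K, each written with vertices in increasing order, are:

  0-simplices (6): [1], [2], [3], [4], [5], [6]
  1-simplices (15): [1,2], [1,3], [1,4], [1,5], [1,6], [2,3], [2,4], [2,5], [2,6], [3,4], [3,5], [3,6], [4,5], [4,6], [5,6]
  2-simplices (10): [1,2,3], [1,2,6], [1,3,4], [1,4,5], [1,5,6], [2,3,5], [2,4,5], [2,4,6], [3,4,6], [3,5,6]

so the chain groups are C_0 ≅ Z^6, C_1 ≅ Z^15, C_2 ≅ Z^10.

∂_1: C_1 → C_0 maps an edge to its endpoints' difference, ∂[p,q] = q − p. For instance
  ∂[2,3] = [3] − [2].
The resulting 6×15 matrix has rank 5, and its Smith normal form has invariant factors (1,1,1,1,1).

∂_2: C_2 → C_1 maps a triangle to the signed sum of its edges. For instance
  ∂[1,2,6] = [2,6] − [1,6] + [1,2],
  ∂[2,3,5] = [3,5] − [2,5] + [2,3].
As a 15×10 matrix over Z this has rank 10, with invariant factors (1,1,1,1,1,1,1,1,1,2).

From H_k ≅ ker(∂_k) / im(∂_{k+1}) we obtain:

  H_0: rank C_0 − rank ∂_1 = 6 − 5 = 1, and the invariant factors of ∂_1 are all 1, so H_0 = Z.
  H_1: rank ker ∂_1 − rank ∂_2 = (15 − 5) − 10 = 0, and ∂_2 has invariant factor 2 > 1, so H_1 = Z/2.
  H_2: rank ker ∂_2 − rank ∂_3 = (10 − 10) − 0 = 0, and there is no ∂_3, so H_2 = 0.

As a check, the Euler characteristic is 6 − 15 + 10 = 1, which agrees with 1 − 0 + 0 = 1.
(K is a triangulation of the real projective plane RP^2.)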